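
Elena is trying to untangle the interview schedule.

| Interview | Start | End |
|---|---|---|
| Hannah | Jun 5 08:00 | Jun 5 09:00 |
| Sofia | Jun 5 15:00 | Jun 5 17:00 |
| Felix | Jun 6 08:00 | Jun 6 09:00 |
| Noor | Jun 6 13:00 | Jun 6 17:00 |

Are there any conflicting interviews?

Sorted by start: Hannah, Sofia, Felix, Noor.
Sofia starts after Hannah ends; Hannah is clear from here.
Felix starts after Sofia ends; Sofia is clear from here.
Noor starts after Felix ends.
Every pair is clear; the schedule has no overlaps.

No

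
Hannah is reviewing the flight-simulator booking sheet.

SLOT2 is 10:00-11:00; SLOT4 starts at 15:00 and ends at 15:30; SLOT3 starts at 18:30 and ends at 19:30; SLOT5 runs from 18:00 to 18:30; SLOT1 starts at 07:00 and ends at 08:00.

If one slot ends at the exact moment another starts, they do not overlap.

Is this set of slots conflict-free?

Sorted by start: SLOT1, SLOT2, SLOT4, SLOT5, SLOT3.
SLOT2 starts after SLOT1 ends, so nothing later overlaps SLOT1 either.
SLOT4 starts after SLOT2 ends, so nothing later overlaps SLOT2 either.
SLOT5 starts after SLOT4 ends, so nothing later overlaps SLOT4 either.
SLOT3 starts exactly when SLOT5 ends (back-to-back, no overlap).
Every pair is clear; the schedule has no overlaps.

Yes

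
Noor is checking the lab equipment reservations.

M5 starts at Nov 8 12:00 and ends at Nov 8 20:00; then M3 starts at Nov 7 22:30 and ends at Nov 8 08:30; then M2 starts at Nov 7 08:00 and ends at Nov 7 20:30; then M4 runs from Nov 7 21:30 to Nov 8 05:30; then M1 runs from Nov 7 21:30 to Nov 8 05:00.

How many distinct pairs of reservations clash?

3

Two intervals overlap when each starts before the other ends.
Sorted by start: M2, M1, M4, M3, M5.
M1 starts after M2 ends; M2 is clear from here.
M4 starts before M1 ends → M1 and M4 overlap.
M3 starts before M1 ends → M1 and M3 overlap.
M5 starts after M1 ends.
M3 starts before M4 ends → M4 and M3 overlap.
M5 starts after M4 ends.
M5 starts after M3 ends.
Overlapping pairs: M1 & M3, M1 & M4, M3 & M4 — 3 in total.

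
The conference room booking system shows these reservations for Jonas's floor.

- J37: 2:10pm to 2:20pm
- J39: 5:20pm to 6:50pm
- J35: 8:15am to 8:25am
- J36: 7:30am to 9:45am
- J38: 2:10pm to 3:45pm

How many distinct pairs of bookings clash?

2

Sorted by start: J36, J35, J37, J38, J39.
J35 starts before J36 ends → J36 and J35 overlap.
J37 starts after J36 ends, so J36 has no further overlaps.
J37 starts after J35 ends, so J35 has no further overlaps.
J38 starts before J37 ends → J37 and J38 overlap.
J39 starts after J37 ends.
J39 starts after J38 ends.
Overlapping pairs: J35 & J36, J37 & J38 — 2 in total.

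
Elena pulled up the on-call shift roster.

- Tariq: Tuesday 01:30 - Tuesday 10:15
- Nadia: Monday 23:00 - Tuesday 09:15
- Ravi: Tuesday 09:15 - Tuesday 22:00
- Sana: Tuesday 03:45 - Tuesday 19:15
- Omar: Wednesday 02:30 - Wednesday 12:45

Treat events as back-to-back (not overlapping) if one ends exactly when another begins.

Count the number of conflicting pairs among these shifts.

Two intervals overlap when each starts before the other ends.
Sorted by start: Nadia, Tariq, Sana, Ravi, Omar.
Tariq starts before Nadia ends → Nadia and Tariq overlap.
Sana starts before Nadia ends → Nadia and Sana overlap.
Ravi starts exactly when Nadia ends (back-to-back, no overlap), so Nadia has no further overlaps.
Sana starts before Tariq ends → Tariq and Sana overlap.
Ravi starts before Tariq ends → Tariq and Ravi overlap.
Omar starts after Tariq ends.
Ravi starts before Sana ends → Sana and Ravi overlap.
Omar starts after Sana ends.
Omar starts after Ravi ends.
Overlapping pairs: Nadia & Sana, Nadia & Tariq, Ravi & Sana, Ravi & Tariq, Sana & Tariq — 5 in total.

5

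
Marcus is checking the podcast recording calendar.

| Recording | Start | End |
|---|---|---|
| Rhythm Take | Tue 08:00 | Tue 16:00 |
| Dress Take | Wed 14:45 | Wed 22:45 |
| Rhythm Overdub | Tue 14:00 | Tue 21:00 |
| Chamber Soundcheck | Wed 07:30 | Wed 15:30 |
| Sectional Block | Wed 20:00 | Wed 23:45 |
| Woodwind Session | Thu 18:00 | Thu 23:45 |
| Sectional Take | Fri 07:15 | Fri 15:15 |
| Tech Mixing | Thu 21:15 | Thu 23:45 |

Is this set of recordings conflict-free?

No

Sorted by start: Rhythm Take, Rhythm Overdub, Chamber Soundcheck, Dress Take, Sectional Block, Woodwind Session, Tech Mixing, Sectional Take.
Rhythm Overdub starts before Rhythm Take ends → Rhythm Take and Rhythm Overdub overlap.
That's a conflict, so the schedule is not conflict-free.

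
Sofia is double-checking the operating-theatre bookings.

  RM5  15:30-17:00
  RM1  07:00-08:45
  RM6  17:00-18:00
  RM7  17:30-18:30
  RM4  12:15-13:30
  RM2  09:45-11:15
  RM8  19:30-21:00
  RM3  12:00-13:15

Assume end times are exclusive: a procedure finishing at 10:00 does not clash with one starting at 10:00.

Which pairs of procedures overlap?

RM3 & RM4, RM6 & RM7

Two intervals overlap when each starts before the other ends.
Sorted by start: RM1, RM2, RM3, RM4, RM5, RM6, RM7, RM8.
RM2 starts after RM1 ends — done with RM1.
RM3 starts after RM2 ends — done with RM2.
RM4 starts before RM3 ends → RM3 and RM4 overlap.
RM5 starts after RM3 ends — done with RM3.
RM5 starts after RM4 ends — done with RM4.
RM6 starts exactly when RM5 ends (back-to-back, no overlap) — done with RM5.
RM7 starts before RM6 ends → RM6 and RM7 overlap.
RM8 starts after RM6 ends.
RM8 starts after RM7 ends.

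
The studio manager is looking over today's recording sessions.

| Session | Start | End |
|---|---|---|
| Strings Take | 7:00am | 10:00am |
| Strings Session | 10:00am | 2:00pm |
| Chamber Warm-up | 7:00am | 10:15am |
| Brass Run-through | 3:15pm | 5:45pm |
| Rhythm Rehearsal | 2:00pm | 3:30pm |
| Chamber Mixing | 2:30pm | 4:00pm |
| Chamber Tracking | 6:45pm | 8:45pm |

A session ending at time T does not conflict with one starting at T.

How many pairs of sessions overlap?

Sorted by start: Strings Take, Chamber Warm-up, Strings Session, Rhythm Rehearsal, Chamber Mixing, Brass Run-through, Chamber Tracking.
Chamber Warm-up starts before Strings Take ends → Strings Take and Chamber Warm-up overlap.
Strings Session starts exactly when Strings Take ends (back-to-back, no overlap), so Strings Take has no further overlaps.
Strings Session starts before Chamber Warm-up ends → Chamber Warm-up and Strings Session overlap.
Rhythm Rehearsal starts after Chamber Warm-up ends, so Chamber Warm-up has no further overlaps.
Rhythm Rehearsal starts exactly when Strings Session ends (back-to-back, no overlap), so Strings Session has no further overlaps.
Chamber Mixing starts before Rhythm Rehearsal ends → Rhythm Rehearsal and Chamber Mixing overlap.
Brass Run-through starts before Rhythm Rehearsal ends → Rhythm Rehearsal and Brass Run-through overlap.
Chamber Tracking starts after Rhythm Rehearsal ends.
Brass Run-through starts before Chamber Mixing ends → Chamber Mixing and Brass Run-through overlap.
Chamber Tracking starts after Chamber Mixing ends.
Chamber Tracking starts after Brass Run-through ends.
Overlapping pairs: Brass Run-through & Chamber Mixing, Brass Run-through & Rhythm Rehearsal, Chamber Mixing & Rhythm Rehearsal, Chamber Warm-up & Strings Session, Chamber Warm-up & Strings Take — 5 in total.

5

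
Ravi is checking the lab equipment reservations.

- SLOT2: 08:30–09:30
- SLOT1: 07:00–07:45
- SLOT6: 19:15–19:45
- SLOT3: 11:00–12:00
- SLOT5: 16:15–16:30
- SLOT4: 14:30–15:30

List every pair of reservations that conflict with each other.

Two intervals overlap when each starts before the other ends.
Sorted by start: SLOT1, SLOT2, SLOT3, SLOT4, SLOT5, SLOT6.
SLOT2 starts after SLOT1 ends; SLOT1 is clear from here.
SLOT3 starts after SLOT2 ends; SLOT2 is clear from here.
SLOT4 starts after SLOT3 ends; SLOT3 is clear from here.
SLOT5 starts after SLOT4 ends; SLOT4 is clear from here.
SLOT6 starts after SLOT5 ends.

none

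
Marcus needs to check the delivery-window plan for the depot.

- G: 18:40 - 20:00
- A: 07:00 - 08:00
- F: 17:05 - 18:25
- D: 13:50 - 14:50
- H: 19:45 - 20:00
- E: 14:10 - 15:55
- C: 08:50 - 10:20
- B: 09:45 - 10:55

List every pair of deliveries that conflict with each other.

Check each pair: they overlap iff neither finishes before the other starts.
Sorted by start: A, C, B, D, E, F, G, H.
C starts after A ends; A is clear from here.
B starts before C ends → C and B overlap.
D starts after C ends; C is clear from here.
D starts after B ends; B is clear from here.
E starts before D ends → D and E overlap.
F starts after D ends; D is clear from here.
F starts after E ends; E is clear from here.
G starts after F ends; F is clear from here.
H starts before G ends → G and H overlap.

B & C, D & E, G & H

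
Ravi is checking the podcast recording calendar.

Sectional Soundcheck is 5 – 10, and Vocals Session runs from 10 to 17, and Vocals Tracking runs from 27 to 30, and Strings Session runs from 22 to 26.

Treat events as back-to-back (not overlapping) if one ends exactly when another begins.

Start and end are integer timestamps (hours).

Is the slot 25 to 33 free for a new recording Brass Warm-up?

No — it overlaps Strings Session, Vocals Tracking

Sectional Soundcheck: ends 10 at or before Brass Warm-up starts 25 → clear.
Vocals Session: ends 17 at or before Brass Warm-up starts 25 → clear.
Strings Session: starts 22 before Brass Warm-up ends 33, and ends 26 after Brass Warm-up starts 25 → overlap.
Vocals Tracking: starts 27 before Brass Warm-up ends 33, and ends 30 after Brass Warm-up starts 25 → overlap.
Brass Warm-up overlaps Vocals Tracking, Strings Session.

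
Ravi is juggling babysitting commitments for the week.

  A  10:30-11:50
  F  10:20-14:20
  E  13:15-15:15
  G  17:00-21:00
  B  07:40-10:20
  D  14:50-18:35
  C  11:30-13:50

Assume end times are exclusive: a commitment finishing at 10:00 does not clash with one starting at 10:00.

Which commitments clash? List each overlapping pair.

Sorted by start: B, F, A, C, E, D, G.
F starts exactly when B ends (back-to-back, no overlap); B is clear from here.
A starts before F ends → F and A overlap.
C starts before F ends → F and C overlap.
E starts before F ends → F and E overlap.
D starts after F ends; F is clear from here.
C starts before A ends → A and C overlap.
E starts after A ends; A is clear from here.
E starts before C ends → C and E overlap.
D starts after C ends; C is clear from here.
D starts before E ends → E and D overlap.
G starts after E ends.
G starts before D ends → D and G overlap.

A & C, A & F, C & E, C & F, D & E, D & G, E & F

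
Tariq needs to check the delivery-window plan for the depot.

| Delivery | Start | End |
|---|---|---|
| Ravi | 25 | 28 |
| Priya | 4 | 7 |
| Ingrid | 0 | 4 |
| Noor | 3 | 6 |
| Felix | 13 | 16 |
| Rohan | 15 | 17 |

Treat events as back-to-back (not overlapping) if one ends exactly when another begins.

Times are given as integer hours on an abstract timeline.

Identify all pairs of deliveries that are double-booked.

Sorted by start: Ingrid, Noor, Priya, Felix, Rohan, Ravi.
Noor starts before Ingrid ends → Ingrid and Noor overlap.
Priya starts exactly when Ingrid ends (back-to-back, no overlap); Ingrid is clear from here.
Priya starts before Noor ends → Noor and Priya overlap.
Felix starts after Noor ends; Noor is clear from here.
Felix starts after Priya ends; Priya is clear from here.
Rohan starts before Felix ends → Felix and Rohan overlap.
Ravi starts after Felix ends.
Ravi starts after Rohan ends.

Felix & Rohan, Ingrid & Noor, Noor & Priya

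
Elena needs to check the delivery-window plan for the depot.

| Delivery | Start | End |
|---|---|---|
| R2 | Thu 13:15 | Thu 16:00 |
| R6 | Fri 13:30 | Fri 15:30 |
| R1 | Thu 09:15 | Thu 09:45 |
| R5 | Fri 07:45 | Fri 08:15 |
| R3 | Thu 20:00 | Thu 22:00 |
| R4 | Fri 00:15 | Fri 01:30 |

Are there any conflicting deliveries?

No

Sorted by start: R1, R2, R3, R4, R5, R6.
R2 starts after R1 ends, so nothing later overlaps R1 either.
R3 starts after R2 ends, so nothing later overlaps R2 either.
R4 starts after R3 ends, so nothing later overlaps R3 either.
R5 starts after R4 ends, so nothing later overlaps R4 either.
R6 starts after R5 ends.
Every pair is clear; the schedule has no overlaps.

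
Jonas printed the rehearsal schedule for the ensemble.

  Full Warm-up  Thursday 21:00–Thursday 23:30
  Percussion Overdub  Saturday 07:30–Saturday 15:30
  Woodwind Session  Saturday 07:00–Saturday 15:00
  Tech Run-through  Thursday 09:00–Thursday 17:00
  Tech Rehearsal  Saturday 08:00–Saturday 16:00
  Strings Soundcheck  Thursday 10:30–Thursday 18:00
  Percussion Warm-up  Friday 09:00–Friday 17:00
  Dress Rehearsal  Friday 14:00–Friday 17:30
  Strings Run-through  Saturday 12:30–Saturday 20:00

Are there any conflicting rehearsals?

Sorted by start: Tech Run-through, Strings Soundcheck, Full Warm-up, Percussion Warm-up, Dress Rehearsal, Woodwind Session, Percussion Overdub, Tech Rehearsal, Strings Run-through.
Strings Soundcheck starts before Tech Run-through ends → Tech Run-through and Strings Soundcheck overlap.
That's a conflict, so the schedule is not conflict-free.

Yes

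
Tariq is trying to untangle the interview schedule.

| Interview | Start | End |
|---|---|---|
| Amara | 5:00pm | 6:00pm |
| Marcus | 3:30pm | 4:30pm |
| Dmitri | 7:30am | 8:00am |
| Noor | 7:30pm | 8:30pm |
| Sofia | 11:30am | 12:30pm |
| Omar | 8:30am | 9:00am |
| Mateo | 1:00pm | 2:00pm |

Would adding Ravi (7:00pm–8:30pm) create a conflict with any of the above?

Yes — it overlaps Noor

Dmitri: ends 8:00am at or before Ravi starts 7:00pm → clear.
Omar: ends 9:00am at or before Ravi starts 7:00pm → clear.
Sofia: ends 12:30pm at or before Ravi starts 7:00pm → clear.
Mateo: ends 2:00pm at or before Ravi starts 7:00pm → clear.
Marcus: ends 4:30pm at or before Ravi starts 7:00pm → clear.
Amara: ends 6:00pm at or before Ravi starts 7:00pm → clear.
Noor: starts 7:30pm before Ravi ends 8:30pm, and ends 8:30pm after Ravi starts 7:00pm → overlap.
Ravi overlaps Noor.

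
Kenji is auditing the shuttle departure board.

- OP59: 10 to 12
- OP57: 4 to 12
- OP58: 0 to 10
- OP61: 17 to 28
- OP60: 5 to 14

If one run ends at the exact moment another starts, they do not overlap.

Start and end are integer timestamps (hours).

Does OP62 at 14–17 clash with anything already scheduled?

No — it doesn't clash with anything

OP58: ends 10 at or before OP62 starts 14 → clear.
OP57: ends 12 at or before OP62 starts 14 → clear.
OP60: ends 14 at or before OP62 starts 14 → clear.
OP59: ends 12 at or before OP62 starts 14 → clear.
OP61: starts 17 at or after OP62 ends 17 → clear.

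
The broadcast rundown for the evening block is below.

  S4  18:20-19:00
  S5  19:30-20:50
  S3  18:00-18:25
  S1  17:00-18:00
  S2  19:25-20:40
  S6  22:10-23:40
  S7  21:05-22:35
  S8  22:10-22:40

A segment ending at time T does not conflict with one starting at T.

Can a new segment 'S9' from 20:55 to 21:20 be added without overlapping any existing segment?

No — it overlaps S7

S1: ends 18:00 at or before S9 starts 20:55 → clear.
S3: ends 18:25 at or before S9 starts 20:55 → clear.
S4: ends 19:00 at or before S9 starts 20:55 → clear.
S2: ends 20:40 at or before S9 starts 20:55 → clear.
S5: ends 20:50 at or before S9 starts 20:55 → clear.
S7: starts 21:05 before S9 ends 21:20, and ends 22:35 after S9 starts 20:55 → overlap.
S6: starts 22:10 at or after S9 ends 21:20 → clear.
S8: starts 22:10 at or after S9 ends 21:20 → clear.
S9 overlaps S7.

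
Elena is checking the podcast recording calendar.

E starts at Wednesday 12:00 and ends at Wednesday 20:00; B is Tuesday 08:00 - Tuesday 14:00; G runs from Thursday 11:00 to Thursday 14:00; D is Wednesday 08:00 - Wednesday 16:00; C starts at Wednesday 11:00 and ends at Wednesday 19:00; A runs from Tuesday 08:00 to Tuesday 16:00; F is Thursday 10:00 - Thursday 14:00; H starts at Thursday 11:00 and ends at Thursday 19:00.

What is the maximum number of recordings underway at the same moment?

3

Walk through starts and ends in time order (an end at T is processed before a start at T):
Tuesday 08:00 start A → 1
Tuesday 08:00 start B → 2
Tuesday 14:00 end B → 1
Tuesday 16:00 end A → 0
Wednesday 08:00 start D → 1
Wednesday 11:00 start C → 2
Wednesday 12:00 start E → 3
Wednesday 16:00 end D → 2
Wednesday 19:00 end C → 1
Wednesday 20:00 end E → 0
Thursday 10:00 start F → 1
Thursday 11:00 start G → 2
Thursday 11:00 start H → 3
Thursday 14:00 end F → 2
Thursday 14:00 end G → 1
Thursday 19:00 end H → 0
Peak is 3, at Wednesday 12:00 (C, D, E).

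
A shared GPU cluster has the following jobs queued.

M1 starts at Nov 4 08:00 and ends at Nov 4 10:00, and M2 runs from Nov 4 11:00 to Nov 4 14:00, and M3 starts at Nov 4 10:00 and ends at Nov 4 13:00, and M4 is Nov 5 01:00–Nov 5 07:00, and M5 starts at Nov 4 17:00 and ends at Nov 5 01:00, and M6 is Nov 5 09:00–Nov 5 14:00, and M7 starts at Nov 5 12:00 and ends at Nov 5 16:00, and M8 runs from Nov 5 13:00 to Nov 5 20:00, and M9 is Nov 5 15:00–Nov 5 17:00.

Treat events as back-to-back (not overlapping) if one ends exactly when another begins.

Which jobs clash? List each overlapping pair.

Two intervals overlap when each starts before the other ends.
Sorted by start: M1, M3, M2, M5, M4, M6, M7, M8, M9.
M3 starts exactly when M1 ends (back-to-back, no overlap); M1 is clear from here.
M2 starts before M3 ends → M3 and M2 overlap.
M5 starts after M3 ends; M3 is clear from here.
M5 starts after M2 ends; M2 is clear from here.
M4 starts exactly when M5 ends (back-to-back, no overlap); M5 is clear from here.
M6 starts after M4 ends; M4 is clear from here.
M7 starts before M6 ends → M6 and M7 overlap.
M8 starts before M6 ends → M6 and M8 overlap.
M9 starts after M6 ends.
M8 starts before M7 ends → M7 and M8 overlap.
M9 starts before M7 ends → M7 and M9 overlap.
M9 starts before M8 ends → M8 and M9 overlap.

M2 & M3, M6 & M7, M6 & M8, M7 & M8, M7 & M9, M8 & M9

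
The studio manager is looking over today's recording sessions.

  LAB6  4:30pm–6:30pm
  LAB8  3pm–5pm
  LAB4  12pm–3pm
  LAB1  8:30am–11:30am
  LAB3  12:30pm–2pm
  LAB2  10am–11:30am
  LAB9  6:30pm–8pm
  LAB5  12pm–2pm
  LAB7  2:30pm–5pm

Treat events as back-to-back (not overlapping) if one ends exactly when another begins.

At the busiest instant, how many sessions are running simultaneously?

Sort all start/end points and keep a running count:
8:30am start LAB1 → 1
10am start LAB2 → 2
11:30am end LAB1 → 1
11:30am end LAB2 → 0
12pm start LAB4 → 1
12pm start LAB5 → 2
12:30pm start LAB3 → 3
2pm end LAB3 → 2
2pm end LAB5 → 1
2:30pm start LAB7 → 2
3pm end LAB4 → 1
3pm start LAB8 → 2
4:30pm start LAB6 → 3
5pm end LAB7 → 2
5pm end LAB8 → 1
6:30pm end LAB6 → 0
6:30pm start LAB9 → 1
8pm end LAB9 → 0
Peak is 3, at 12:30pm (LAB3, LAB4, LAB5).

3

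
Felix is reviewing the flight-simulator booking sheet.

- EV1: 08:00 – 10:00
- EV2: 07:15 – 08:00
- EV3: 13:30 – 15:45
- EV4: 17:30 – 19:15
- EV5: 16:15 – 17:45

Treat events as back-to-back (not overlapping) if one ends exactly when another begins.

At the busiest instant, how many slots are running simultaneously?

2

Sort all start/end points and keep a running count:
07:15 start EV2 → 1
08:00 end EV2 → 0
08:00 start EV1 → 1
10:00 end EV1 → 0
13:30 start EV3 → 1
15:45 end EV3 → 0
16:15 start EV5 → 1
17:30 start EV4 → 2
17:45 end EV5 → 1
19:15 end EV4 → 0
Peak is 2, at 17:30 (EV4, EV5).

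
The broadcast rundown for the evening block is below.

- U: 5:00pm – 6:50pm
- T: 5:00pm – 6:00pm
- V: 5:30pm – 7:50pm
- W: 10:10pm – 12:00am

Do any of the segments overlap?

Check each pair: they overlap iff neither finishes before the other starts.
Sorted by start: T, U, V, W.
U starts before T ends → T and U overlap.
That's a conflict, so the schedule is not conflict-free.

Yes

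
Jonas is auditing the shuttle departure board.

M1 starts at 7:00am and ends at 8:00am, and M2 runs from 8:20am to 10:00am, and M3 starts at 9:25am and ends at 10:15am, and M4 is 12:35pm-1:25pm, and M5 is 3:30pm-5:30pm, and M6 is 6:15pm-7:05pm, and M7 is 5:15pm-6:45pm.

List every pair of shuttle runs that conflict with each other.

M2 & M3, M5 & M7, M6 & M7

Sorted by start: M1, M2, M3, M4, M5, M7, M6.
M2 starts after M1 ends — done with M1.
M3 starts before M2 ends → M2 and M3 overlap.
M4 starts after M2 ends — done with M2.
M4 starts after M3 ends — done with M3.
M5 starts after M4 ends — done with M4.
M7 starts before M5 ends → M5 and M7 overlap.
M6 starts after M5 ends.
M6 starts before M7 ends → M7 and M6 overlap.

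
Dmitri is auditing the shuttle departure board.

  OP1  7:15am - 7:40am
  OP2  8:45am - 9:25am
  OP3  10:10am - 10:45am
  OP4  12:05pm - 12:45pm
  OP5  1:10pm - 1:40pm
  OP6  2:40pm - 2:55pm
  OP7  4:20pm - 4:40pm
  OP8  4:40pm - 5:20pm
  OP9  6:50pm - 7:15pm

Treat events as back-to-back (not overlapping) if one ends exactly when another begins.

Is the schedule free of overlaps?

Sorted by start: OP1, OP2, OP3, OP4, OP5, OP6, OP7, OP8, OP9.
OP2 starts after OP1 ends, so nothing later overlaps OP1 either.
OP3 starts after OP2 ends, so nothing later overlaps OP2 either.
OP4 starts after OP3 ends, so nothing later overlaps OP3 either.
OP5 starts after OP4 ends, so nothing later overlaps OP4 either.
OP6 starts after OP5 ends, so nothing later overlaps OP5 either.
OP7 starts after OP6 ends, so nothing later overlaps OP6 either.
OP8 starts exactly when OP7 ends (back-to-back, no overlap), so nothing later overlaps OP7 either.
OP9 starts after OP8 ends.
Every pair is clear; the schedule has no overlaps.

Yes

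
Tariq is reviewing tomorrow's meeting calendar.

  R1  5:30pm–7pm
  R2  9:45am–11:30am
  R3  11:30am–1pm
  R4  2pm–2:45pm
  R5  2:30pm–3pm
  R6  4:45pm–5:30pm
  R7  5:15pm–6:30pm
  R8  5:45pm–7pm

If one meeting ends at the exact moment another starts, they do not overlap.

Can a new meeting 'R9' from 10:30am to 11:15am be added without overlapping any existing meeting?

R2: starts 9:45am before R9 ends 11:15am, and ends 11:30am after R9 starts 10:30am → overlap.
R3: starts 11:30am at or after R9 ends 11:15am → clear.
R4: starts 2pm at or after R9 ends 11:15am → clear.
R5: starts 2:30pm at or after R9 ends 11:15am → clear.
R6: starts 4:45pm at or after R9 ends 11:15am → clear.
R7: starts 5:15pm at or after R9 ends 11:15am → clear.
R1: starts 5:30pm at or after R9 ends 11:15am → clear.
R8: starts 5:45pm at or after R9 ends 11:15am → clear.
R9 overlaps R2.

No — it overlaps R2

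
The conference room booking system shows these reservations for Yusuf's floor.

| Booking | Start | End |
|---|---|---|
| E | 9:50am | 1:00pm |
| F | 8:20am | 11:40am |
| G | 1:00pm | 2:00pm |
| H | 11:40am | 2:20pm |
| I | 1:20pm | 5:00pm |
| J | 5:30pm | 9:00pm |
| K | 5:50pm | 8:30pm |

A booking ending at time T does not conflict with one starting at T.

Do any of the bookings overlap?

Two intervals overlap when each starts before the other ends.
Sorted by start: F, E, H, G, I, J, K.
E starts before F ends → F and E overlap.
That's a conflict, so the schedule is not conflict-free.

Yes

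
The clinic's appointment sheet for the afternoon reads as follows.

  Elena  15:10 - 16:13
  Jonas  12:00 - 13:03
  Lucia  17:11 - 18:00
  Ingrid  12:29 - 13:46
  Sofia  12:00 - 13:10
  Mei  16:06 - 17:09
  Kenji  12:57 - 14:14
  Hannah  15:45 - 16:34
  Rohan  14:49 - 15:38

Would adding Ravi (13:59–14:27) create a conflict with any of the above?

Yes — it overlaps Kenji

Sofia: ends 13:10 at or before Ravi starts 13:59 → clear.
Jonas: ends 13:03 at or before Ravi starts 13:59 → clear.
Ingrid: ends 13:46 at or before Ravi starts 13:59 → clear.
Kenji: starts 12:57 before Ravi ends 14:27, and ends 14:14 after Ravi starts 13:59 → overlap.
Rohan: starts 14:49 at or after Ravi ends 14:27 → clear.
Elena: starts 15:10 at or after Ravi ends 14:27 → clear.
Hannah: starts 15:45 at or after Ravi ends 14:27 → clear.
Mei: starts 16:06 at or after Ravi ends 14:27 → clear.
Lucia: starts 17:11 at or after Ravi ends 14:27 → clear.
Ravi overlaps Kenji.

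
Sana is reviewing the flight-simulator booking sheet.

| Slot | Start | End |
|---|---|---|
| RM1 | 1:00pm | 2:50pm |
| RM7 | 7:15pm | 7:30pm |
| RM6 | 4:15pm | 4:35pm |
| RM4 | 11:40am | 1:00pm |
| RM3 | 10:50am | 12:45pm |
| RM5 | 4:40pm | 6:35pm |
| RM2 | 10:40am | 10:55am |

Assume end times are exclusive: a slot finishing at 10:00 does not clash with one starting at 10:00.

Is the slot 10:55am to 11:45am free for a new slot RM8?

RM2: ends 10:55am at or before RM8 starts 10:55am → clear.
RM3: starts 10:50am before RM8 ends 11:45am, and ends 12:45pm after RM8 starts 10:55am → overlap.
RM4: starts 11:40am before RM8 ends 11:45am, and ends 1:00pm after RM8 starts 10:55am → overlap.
RM1: starts 1:00pm at or after RM8 ends 11:45am → clear.
RM6: starts 4:15pm at or after RM8 ends 11:45am → clear.
RM5: starts 4:40pm at or after RM8 ends 11:45am → clear.
RM7: starts 7:15pm at or after RM8 ends 11:45am → clear.
RM8 overlaps RM3, RM4.

No — it overlaps RM3, RM4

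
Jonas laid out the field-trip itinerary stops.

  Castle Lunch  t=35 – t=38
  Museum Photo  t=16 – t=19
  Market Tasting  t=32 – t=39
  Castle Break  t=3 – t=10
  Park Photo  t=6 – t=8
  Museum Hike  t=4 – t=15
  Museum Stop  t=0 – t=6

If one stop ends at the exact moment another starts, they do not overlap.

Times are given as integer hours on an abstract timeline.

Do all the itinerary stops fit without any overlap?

Sorted by start: Museum Stop, Castle Break, Museum Hike, Park Photo, Museum Photo, Market Tasting, Castle Lunch.
Castle Break starts before Museum Stop ends → Museum Stop and Castle Break overlap.
That's a conflict, so the schedule is not conflict-free.

No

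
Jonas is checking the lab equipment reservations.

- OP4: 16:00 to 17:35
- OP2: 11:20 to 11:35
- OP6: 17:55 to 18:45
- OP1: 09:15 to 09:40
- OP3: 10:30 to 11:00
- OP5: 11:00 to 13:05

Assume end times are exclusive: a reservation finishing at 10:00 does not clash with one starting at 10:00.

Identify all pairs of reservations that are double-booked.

OP2 & OP5

Sorted by start: OP1, OP3, OP5, OP2, OP4, OP6.
OP3 starts after OP1 ends, so OP1 has no further overlaps.
OP5 starts exactly when OP3 ends (back-to-back, no overlap), so OP3 has no further overlaps.
OP2 starts before OP5 ends → OP5 and OP2 overlap.
OP4 starts after OP5 ends, so OP5 has no further overlaps.
OP4 starts after OP2 ends, so OP2 has no further overlaps.
OP6 starts after OP4 ends.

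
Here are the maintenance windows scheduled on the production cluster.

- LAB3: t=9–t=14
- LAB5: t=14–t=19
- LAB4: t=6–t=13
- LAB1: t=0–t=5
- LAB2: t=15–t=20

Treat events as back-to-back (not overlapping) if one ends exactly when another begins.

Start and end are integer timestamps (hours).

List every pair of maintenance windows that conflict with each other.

LAB2 & LAB5, LAB3 & LAB4

Sorted by start: LAB1, LAB4, LAB3, LAB5, LAB2.
LAB4 starts after LAB1 ends; LAB1 is clear from here.
LAB3 starts before LAB4 ends → LAB4 and LAB3 overlap.
LAB5 starts after LAB4 ends; LAB4 is clear from here.
LAB5 starts exactly when LAB3 ends (back-to-back, no overlap); LAB3 is clear from here.
LAB2 starts before LAB5 ends → LAB5 and LAB2 overlap.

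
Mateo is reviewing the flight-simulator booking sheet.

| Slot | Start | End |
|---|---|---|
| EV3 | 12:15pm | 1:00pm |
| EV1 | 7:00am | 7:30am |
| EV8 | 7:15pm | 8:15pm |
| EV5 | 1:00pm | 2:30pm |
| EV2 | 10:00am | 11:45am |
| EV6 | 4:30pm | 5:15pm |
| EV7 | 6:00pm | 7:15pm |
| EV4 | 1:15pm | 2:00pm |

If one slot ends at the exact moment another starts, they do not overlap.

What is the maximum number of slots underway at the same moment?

Walk through starts and ends in time order (an end at T is processed before a start at T):
7:00am start EV1 → 1
7:30am end EV1 → 0
10:00am start EV2 → 1
11:45am end EV2 → 0
12:15pm start EV3 → 1
1:00pm end EV3 → 0
1:00pm start EV5 → 1
1:15pm start EV4 → 2
2:00pm end EV4 → 1
2:30pm end EV5 → 0
4:30pm start EV6 → 1
5:15pm end EV6 → 0
6:00pm start EV7 → 1
7:15pm end EV7 → 0
7:15pm start EV8 → 1
8:15pm end EV8 → 0
Peak is 2, at 1:15pm (EV4, EV5).

2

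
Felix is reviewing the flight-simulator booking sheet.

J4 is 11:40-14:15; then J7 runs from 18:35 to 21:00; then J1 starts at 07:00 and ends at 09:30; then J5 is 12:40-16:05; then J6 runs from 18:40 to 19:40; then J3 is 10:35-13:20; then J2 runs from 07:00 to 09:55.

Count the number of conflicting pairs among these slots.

Sorted by start: J1, J2, J3, J4, J5, J7, J6.
J2 starts before J1 ends → J1 and J2 overlap.
J3 starts after J1 ends, so nothing later overlaps J1 either.
J3 starts after J2 ends, so nothing later overlaps J2 either.
J4 starts before J3 ends → J3 and J4 overlap.
J5 starts before J3 ends → J3 and J5 overlap.
J7 starts after J3 ends, so nothing later overlaps J3 either.
J5 starts before J4 ends → J4 and J5 overlap.
J7 starts after J4 ends, so nothing later overlaps J4 either.
J7 starts after J5 ends, so nothing later overlaps J5 either.
J6 starts before J7 ends → J7 and J6 overlap.
Overlapping pairs: J1 & J2, J3 & J4, J3 & J5, J4 & J5, J6 & J7 — 5 in total.

5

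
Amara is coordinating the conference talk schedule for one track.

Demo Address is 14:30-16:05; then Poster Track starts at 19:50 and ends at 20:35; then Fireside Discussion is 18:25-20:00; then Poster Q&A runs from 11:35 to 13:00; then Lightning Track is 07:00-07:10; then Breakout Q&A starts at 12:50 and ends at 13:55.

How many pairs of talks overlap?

Check each pair: they overlap iff neither finishes before the other starts.
Sorted by start: Lightning Track, Poster Q&A, Breakout Q&A, Demo Address, Fireside Discussion, Poster Track.
Poster Q&A starts after Lightning Track ends, so nothing later overlaps Lightning Track either.
Breakout Q&A starts before Poster Q&A ends → Poster Q&A and Breakout Q&A overlap.
Demo Address starts after Poster Q&A ends, so nothing later overlaps Poster Q&A either.
Demo Address starts after Breakout Q&A ends, so nothing later overlaps Breakout Q&A either.
Fireside Discussion starts after Demo Address ends, so nothing later overlaps Demo Address either.
Poster Track starts before Fireside Discussion ends → Fireside Discussion and Poster Track overlap.
Overlapping pairs: Breakout Q&A & Poster Q&A, Fireside Discussion & Poster Track — 2 in total.

2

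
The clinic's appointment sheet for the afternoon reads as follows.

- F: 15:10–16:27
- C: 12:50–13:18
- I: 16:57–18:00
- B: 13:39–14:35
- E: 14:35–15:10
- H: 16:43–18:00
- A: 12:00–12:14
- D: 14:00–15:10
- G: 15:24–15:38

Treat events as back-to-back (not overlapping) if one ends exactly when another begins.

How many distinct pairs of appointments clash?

Two intervals overlap when each starts before the other ends.
Sorted by start: A, C, B, D, E, F, G, H, I.
C starts after A ends, so nothing later overlaps A either.
B starts after C ends, so nothing later overlaps C either.
D starts before B ends → B and D overlap.
E starts exactly when B ends (back-to-back, no overlap), so nothing later overlaps B either.
E starts before D ends → D and E overlap.
F starts exactly when D ends (back-to-back, no overlap), so nothing later overlaps D either.
F starts exactly when E ends (back-to-back, no overlap), so nothing later overlaps E either.
G starts before F ends → F and G overlap.
H starts after F ends, so nothing later overlaps F either.
H starts after G ends, so nothing later overlaps G either.
I starts before H ends → H and I overlap.
Overlapping pairs: B & D, D & E, F & G, H & I — 4 in total.

4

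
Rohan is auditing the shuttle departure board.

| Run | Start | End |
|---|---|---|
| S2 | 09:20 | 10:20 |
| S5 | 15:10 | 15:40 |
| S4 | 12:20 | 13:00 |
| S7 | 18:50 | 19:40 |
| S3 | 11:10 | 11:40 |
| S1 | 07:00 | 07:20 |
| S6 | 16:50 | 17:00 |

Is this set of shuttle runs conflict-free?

Yes

Sorted by start: S1, S2, S3, S4, S5, S6, S7.
S2 starts after S1 ends, so nothing later overlaps S1 either.
S3 starts after S2 ends, so nothing later overlaps S2 either.
S4 starts after S3 ends, so nothing later overlaps S3 either.
S5 starts after S4 ends, so nothing later overlaps S4 either.
S6 starts after S5 ends, so nothing later overlaps S5 either.
S7 starts after S6 ends.
Every pair is clear; the schedule has no overlaps.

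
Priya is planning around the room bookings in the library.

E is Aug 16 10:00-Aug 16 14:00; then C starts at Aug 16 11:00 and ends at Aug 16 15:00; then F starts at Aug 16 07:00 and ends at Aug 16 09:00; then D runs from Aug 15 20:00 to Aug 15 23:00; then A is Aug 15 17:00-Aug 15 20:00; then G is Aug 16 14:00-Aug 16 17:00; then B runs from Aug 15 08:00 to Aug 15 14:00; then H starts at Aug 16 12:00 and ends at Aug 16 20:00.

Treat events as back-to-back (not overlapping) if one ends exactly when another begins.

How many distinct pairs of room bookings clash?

5

Sorted by start: B, A, D, F, E, C, H, G.
A starts after B ends, so B has no further overlaps.
D starts exactly when A ends (back-to-back, no overlap), so A has no further overlaps.
F starts after D ends, so D has no further overlaps.
E starts after F ends, so F has no further overlaps.
C starts before E ends → E and C overlap.
H starts before E ends → E and H overlap.
G starts exactly when E ends (back-to-back, no overlap).
H starts before C ends → C and H overlap.
G starts before C ends → C and G overlap.
G starts before H ends → H and G overlap.
Overlapping pairs: C & E, C & G, C & H, E & H, G & H — 5 in total.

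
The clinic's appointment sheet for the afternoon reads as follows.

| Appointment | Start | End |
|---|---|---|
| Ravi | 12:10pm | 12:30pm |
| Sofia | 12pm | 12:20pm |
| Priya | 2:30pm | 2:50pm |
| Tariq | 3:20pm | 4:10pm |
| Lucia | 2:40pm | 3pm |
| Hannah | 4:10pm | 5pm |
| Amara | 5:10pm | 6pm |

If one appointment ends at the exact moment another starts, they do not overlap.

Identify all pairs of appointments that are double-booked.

Lucia & Priya, Ravi & Sofia

Sorted by start: Sofia, Ravi, Priya, Lucia, Tariq, Hannah, Amara.
Ravi starts before Sofia ends → Sofia and Ravi overlap.
Priya starts after Sofia ends — done with Sofia.
Priya starts after Ravi ends — done with Ravi.
Lucia starts before Priya ends → Priya and Lucia overlap.
Tariq starts after Priya ends — done with Priya.
Tariq starts after Lucia ends — done with Lucia.
Hannah starts exactly when Tariq ends (back-to-back, no overlap) — done with Tariq.
Amara starts after Hannah ends.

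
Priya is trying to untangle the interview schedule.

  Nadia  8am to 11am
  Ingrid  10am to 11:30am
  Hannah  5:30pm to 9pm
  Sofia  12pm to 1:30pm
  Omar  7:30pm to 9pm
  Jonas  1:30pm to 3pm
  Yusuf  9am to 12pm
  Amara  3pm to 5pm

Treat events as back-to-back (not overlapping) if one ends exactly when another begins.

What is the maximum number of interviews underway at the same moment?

3

Sort all start/end points and keep a running count:
8am start Nadia → 1
9am start Yusuf → 2
10am start Ingrid → 3
11am end Nadia → 2
11:30am end Ingrid → 1
12pm end Yusuf → 0
12pm start Sofia → 1
1:30pm end Sofia → 0
1:30pm start Jonas → 1
3pm end Jonas → 0
3pm start Amara → 1
5pm end Amara → 0
5:30pm start Hannah → 1
7:30pm start Omar → 2
9pm end Hannah → 1
9pm end Omar → 0
Peak is 3, at 10am (Ingrid, Nadia, Yusuf).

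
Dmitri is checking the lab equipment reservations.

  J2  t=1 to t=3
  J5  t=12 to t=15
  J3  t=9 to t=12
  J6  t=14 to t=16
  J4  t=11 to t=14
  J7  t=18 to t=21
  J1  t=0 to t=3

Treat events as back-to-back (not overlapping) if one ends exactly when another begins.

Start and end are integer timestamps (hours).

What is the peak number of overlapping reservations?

2

Sweep the timeline, counting +1 at each start and −1 at each end (ends before starts at a tie):
t=0 start J1 → 1
t=1 start J2 → 2
t=3 end J1 → 1
t=3 end J2 → 0
t=9 start J3 → 1
t=11 start J4 → 2
t=12 end J3 → 1
t=12 start J5 → 2
t=14 end J4 → 1
t=14 start J6 → 2
t=15 end J5 → 1
t=16 end J6 → 0
t=18 start J7 → 1
t=21 end J7 → 0
Peak is 2, at t=1 (J1, J2).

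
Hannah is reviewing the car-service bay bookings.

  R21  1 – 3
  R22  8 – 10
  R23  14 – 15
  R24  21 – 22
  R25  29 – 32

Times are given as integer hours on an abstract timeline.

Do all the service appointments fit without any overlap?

Yes

Sorted by start: R21, R22, R23, R24, R25.
R22 starts after R21 ends, so nothing later overlaps R21 either.
R23 starts after R22 ends, so nothing later overlaps R22 either.
R24 starts after R23 ends, so nothing later overlaps R23 either.
R25 starts after R24 ends.
Every pair is clear; the schedule has no overlaps.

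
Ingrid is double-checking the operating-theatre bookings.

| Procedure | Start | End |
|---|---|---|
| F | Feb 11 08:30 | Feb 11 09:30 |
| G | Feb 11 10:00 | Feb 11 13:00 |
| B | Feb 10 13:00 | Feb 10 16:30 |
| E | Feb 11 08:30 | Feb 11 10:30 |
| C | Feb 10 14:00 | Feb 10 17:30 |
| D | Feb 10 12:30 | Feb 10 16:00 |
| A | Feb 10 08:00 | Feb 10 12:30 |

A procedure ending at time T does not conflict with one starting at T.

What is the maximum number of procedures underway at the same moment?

3

Sweep the timeline, counting +1 at each start and −1 at each end (ends before starts at a tie):
Feb 10 08:00 start A → 1
Feb 10 12:30 end A → 0
Feb 10 12:30 start D → 1
Feb 10 13:00 start B → 2
Feb 10 14:00 start C → 3
Feb 10 16:00 end D → 2
Feb 10 16:30 end B → 1
Feb 10 17:30 end C → 0
Feb 11 08:30 start E → 1
Feb 11 08:30 start F → 2
Feb 11 09:30 end F → 1
Feb 11 10:00 start G → 2
Feb 11 10:30 end E → 1
Feb 11 13:00 end G → 0
Peak is 3, at Feb 10 14:00 (B, C, D).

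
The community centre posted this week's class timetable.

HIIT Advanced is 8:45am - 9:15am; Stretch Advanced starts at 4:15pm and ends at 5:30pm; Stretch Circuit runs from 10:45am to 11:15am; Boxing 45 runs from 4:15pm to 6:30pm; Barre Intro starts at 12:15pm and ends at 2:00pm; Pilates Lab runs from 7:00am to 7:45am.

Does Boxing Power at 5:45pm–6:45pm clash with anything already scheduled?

Yes — it overlaps Boxing 45

Pilates Lab: ends 7:45am at or before Boxing Power starts 5:45pm → clear.
HIIT Advanced: ends 9:15am at or before Boxing Power starts 5:45pm → clear.
Stretch Circuit: ends 11:15am at or before Boxing Power starts 5:45pm → clear.
Barre Intro: ends 2:00pm at or before Boxing Power starts 5:45pm → clear.
Boxing 45: starts 4:15pm before Boxing Power ends 6:45pm, and ends 6:30pm after Boxing Power starts 5:45pm → overlap.
Stretch Advanced: ends 5:30pm at or before Boxing Power starts 5:45pm → clear.
Boxing Power overlaps Boxing 45.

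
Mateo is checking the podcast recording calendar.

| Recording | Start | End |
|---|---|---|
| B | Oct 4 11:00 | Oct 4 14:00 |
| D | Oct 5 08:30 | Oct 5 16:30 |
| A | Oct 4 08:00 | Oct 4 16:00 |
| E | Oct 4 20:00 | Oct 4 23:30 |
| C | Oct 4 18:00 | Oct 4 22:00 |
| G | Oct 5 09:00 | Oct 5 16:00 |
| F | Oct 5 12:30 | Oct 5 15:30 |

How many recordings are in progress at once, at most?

3

Walk through starts and ends in time order (an end at T is processed before a start at T):
Oct 4 08:00 start A → 1
Oct 4 11:00 start B → 2
Oct 4 14:00 end B → 1
Oct 4 16:00 end A → 0
Oct 4 18:00 start C → 1
Oct 4 20:00 start E → 2
Oct 4 22:00 end C → 1
Oct 4 23:30 end E → 0
Oct 5 08:30 start D → 1
Oct 5 09:00 start G → 2
Oct 5 12:30 start F → 3
Oct 5 15:30 end F → 2
Oct 5 16:00 end G → 1
Oct 5 16:30 end D → 0
Peak is 3, at Oct 5 12:30 (D, F, G).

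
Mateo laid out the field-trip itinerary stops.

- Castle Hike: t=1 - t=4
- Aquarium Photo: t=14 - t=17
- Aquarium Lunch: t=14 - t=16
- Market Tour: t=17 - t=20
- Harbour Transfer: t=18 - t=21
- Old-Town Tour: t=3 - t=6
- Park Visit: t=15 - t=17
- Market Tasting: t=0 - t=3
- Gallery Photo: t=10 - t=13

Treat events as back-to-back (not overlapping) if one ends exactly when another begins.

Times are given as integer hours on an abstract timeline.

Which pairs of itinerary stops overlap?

Sorted by start: Market Tasting, Castle Hike, Old-Town Tour, Gallery Photo, Aquarium Lunch, Aquarium Photo, Park Visit, Market Tour, Harbour Transfer.
Castle Hike starts before Market Tasting ends → Market Tasting and Castle Hike overlap.
Old-Town Tour starts exactly when Market Tasting ends (back-to-back, no overlap), so nothing later overlaps Market Tasting either.
Old-Town Tour starts before Castle Hike ends → Castle Hike and Old-Town Tour overlap.
Gallery Photo starts after Castle Hike ends, so nothing later overlaps Castle Hike either.
Gallery Photo starts after Old-Town Tour ends, so nothing later overlaps Old-Town Tour either.
Aquarium Lunch starts after Gallery Photo ends, so nothing later overlaps Gallery Photo either.
Aquarium Photo starts before Aquarium Lunch ends → Aquarium Lunch and Aquarium Photo overlap.
Park Visit starts before Aquarium Lunch ends → Aquarium Lunch and Park Visit overlap.
Market Tour starts after Aquarium Lunch ends, so nothing later overlaps Aquarium Lunch either.
Park Visit starts before Aquarium Photo ends → Aquarium Photo and Park Visit overlap.
Market Tour starts exactly when Aquarium Photo ends (back-to-back, no overlap), so nothing later overlaps Aquarium Photo either.
Market Tour starts exactly when Park Visit ends (back-to-back, no overlap), so nothing later overlaps Park Visit either.
Harbour Transfer starts before Market Tour ends → Market Tour and Harbour Transfer overlap.

Aquarium Lunch & Aquarium Photo, Aquarium Lunch & Park Visit, Aquarium Photo & Park Visit, Castle Hike & Market Tasting, Castle Hike & Old-Town Tour, Harbour Transfer & Market Tour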